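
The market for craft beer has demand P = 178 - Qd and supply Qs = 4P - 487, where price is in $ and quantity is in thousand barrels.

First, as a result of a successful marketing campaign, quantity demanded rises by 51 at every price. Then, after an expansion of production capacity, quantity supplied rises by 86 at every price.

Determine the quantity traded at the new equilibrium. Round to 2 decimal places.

Original equilibrium: 178 - P = 4P - 487 gives 665 = 5P, so P = 133 and Q = 45.
The shock moves the curves to Qd = 229 - P and Qs = 4P - 401.
New equilibrium: 229 - P = 4P - 401 ⇒ 630 = 5P ⇒ P = 126, Q = 103.

103.00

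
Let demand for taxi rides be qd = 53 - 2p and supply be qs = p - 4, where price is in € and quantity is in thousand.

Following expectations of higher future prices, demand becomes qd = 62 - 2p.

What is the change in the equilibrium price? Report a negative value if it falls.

+3

Original equilibrium: 53 - 2p = p - 4 gives 57 = 3p, so p = 19 and q = 15.
After the shift, demand is qd = 62 - 2p and supply is qs = p - 4.
Equate the new curves: 62 - 2p = p - 4, giving 66 = 3p, p = 22, q = 18.
Δp = 22 − 19 = +3.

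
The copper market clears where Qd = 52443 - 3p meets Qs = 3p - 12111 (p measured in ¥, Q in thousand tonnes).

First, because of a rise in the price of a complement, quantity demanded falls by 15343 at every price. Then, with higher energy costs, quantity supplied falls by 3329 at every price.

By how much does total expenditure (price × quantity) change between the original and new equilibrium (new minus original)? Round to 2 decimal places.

-122131294.00

Original equilibrium: 52443 - 3p = 3p - 12111 gives 64554 = 6p, so p = 10759 and Q = 20166.
The new curves are Qd = 37100 - 3p (demand) and Qs = 3p - 15440 (supply).
Equate the new curves: 37100 - 3p = 3p - 15440, giving 52540 = 6p, p = 26270/3 ≈ 8756.6667, Q = 10830.
Expenditure moves from 10759×20166 = 216965994 to 8756.6667×10830 = 94834700; change = -122131294.00.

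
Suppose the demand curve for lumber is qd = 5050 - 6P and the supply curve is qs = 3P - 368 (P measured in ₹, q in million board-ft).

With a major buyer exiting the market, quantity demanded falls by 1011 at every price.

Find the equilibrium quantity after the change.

1101

Before the shock: 5050 - 6P = 3P - 368 ⇒ 5418 = 9P ⇒ P = 602, q = 1438.
The new curves are qd = 4039 - 6P (demand) and qs = 3P - 368 (supply).
Equate the new curves: 4039 - 6P = 3P - 368, giving 4407 = 9P, P = 1469/3 ≈ 489.6667, q = 1101.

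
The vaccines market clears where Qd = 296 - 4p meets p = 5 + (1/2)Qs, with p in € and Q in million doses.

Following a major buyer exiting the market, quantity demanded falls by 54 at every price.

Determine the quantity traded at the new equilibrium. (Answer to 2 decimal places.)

Original equilibrium: 296 - 4p = 2p - 10 gives 306 = 6p, so p = 51 and Q = 92.
The new curves are Qd = 242 - 4p (demand) and Qs = 2p - 10 (supply).
Setting them equal: 242 - 4p = 2p - 10 → 252 = 6p, so p = 42 and Q = 74.

74.00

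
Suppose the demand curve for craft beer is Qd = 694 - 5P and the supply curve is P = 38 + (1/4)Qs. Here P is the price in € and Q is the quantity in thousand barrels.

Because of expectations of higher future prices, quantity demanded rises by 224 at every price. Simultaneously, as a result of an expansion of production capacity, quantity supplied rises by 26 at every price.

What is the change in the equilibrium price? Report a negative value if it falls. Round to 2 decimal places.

+22.00

Initially, 694 - 5P = 4P - 152, so 846 = 9P and P = 94, Q = 224.
With the change applied: demand Qd = 918 - 5P, supply Qs = 4P - 126.
Setting them equal: 918 - 5P = 4P - 126 → 1044 = 9P, so P = 116 and Q = 338.
ΔP = 116 − 94 = +22.00.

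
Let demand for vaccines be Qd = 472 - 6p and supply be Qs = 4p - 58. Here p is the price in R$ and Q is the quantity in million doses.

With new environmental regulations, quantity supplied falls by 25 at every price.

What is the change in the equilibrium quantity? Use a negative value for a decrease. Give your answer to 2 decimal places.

Initially, 472 - 6p = 4p - 58, so 530 = 10p and p = 53, Q = 154.
With the change applied: demand Qd = 472 - 6p, supply Qs = 4p - 83.
New equilibrium: 472 - 6p = 4p - 83 ⇒ 555 = 10p ⇒ p = 55.5, Q = 139.
ΔQ = 139 − 154 = -15.00.

-15.00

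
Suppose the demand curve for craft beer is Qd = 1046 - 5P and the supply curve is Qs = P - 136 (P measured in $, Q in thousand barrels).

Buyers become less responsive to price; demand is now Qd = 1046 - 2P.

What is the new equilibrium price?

394

Before the shock: 1046 - 5P = P - 136 ⇒ 1182 = 6P ⇒ P = 197, Q = 61.
After the shift, demand is Qd = 1046 - 2P and supply is Qs = P - 136.
Clearing the new market: 1046 - 2P = P - 136, so P = 394 and Q = 258.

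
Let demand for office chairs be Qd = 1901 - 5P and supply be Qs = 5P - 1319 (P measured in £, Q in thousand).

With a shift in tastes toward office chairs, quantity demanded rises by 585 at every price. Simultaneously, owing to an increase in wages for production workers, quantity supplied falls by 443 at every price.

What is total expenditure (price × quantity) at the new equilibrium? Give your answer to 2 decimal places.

Initially, 1901 - 5P = 5P - 1319, so 3220 = 10P and P = 322, Q = 291.
The shock moves the curves to Qd = 2486 - 5P and Qs = 5P - 1762.
Clearing the new market: 2486 - 5P = 5P - 1762, so P = 424.8 and Q = 362.
New expenditure = 424.8 × 362 = 153777.60.

153777.60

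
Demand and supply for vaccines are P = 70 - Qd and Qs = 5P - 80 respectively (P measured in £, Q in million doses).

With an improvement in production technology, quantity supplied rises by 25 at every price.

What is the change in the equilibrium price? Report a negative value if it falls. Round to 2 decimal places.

-4.17

Before the shock: 70 - P = 5P - 80 ⇒ 150 = 6P ⇒ P = 25, Q = 45.
After the shift, demand is Qd = 70 - P and supply is Qs = 5P - 55.
Clearing the new market: 70 - P = 5P - 55, so P = 125/6 ≈ 20.8333 and Q = 295/6 ≈ 49.1667.
ΔP = 20.8333 − 25 = -4.17.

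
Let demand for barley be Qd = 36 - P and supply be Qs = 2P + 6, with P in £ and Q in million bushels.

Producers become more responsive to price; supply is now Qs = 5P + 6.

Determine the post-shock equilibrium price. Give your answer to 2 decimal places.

5.00

Solve the original market: 36 - P = 2P + 6, hence P = 10 and Q = 26.
With the change applied: demand Qd = 36 - P, supply Qs = 5P + 6.
Setting them equal: 36 - P = 5P + 6 → 30 = 6P, so P = 5 and Q = 31.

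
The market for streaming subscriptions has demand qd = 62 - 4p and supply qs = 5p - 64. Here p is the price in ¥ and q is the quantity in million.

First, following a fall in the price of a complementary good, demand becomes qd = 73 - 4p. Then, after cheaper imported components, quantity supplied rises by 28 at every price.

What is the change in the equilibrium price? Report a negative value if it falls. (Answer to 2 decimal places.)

-1.89

Solve the original market: 62 - 4p = 5p - 64, hence p = 14 and q = 6.
The new curves are qd = 73 - 4p (demand) and qs = 5p - 36 (supply).
New equilibrium: 73 - 4p = 5p - 36 ⇒ 109 = 9p ⇒ p = 109/9 ≈ 12.1111, q = 221/9 ≈ 24.5556.
Δp = 12.1111 − 14 = -1.89.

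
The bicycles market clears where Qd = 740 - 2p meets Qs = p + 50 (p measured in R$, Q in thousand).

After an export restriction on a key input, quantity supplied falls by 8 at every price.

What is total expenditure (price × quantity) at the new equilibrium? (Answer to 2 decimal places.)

Solve the original market: 740 - 2p = p + 50, hence p = 230 and Q = 280.
The new curves are Qd = 740 - 2p (demand) and Qs = p + 42 (supply).
Equate the new curves: 740 - 2p = p + 42, giving 698 = 3p, p = 698/3 ≈ 232.6667, Q = 824/3 ≈ 274.6667.
New expenditure = 232.6667 × 274.6667 = 63905.78.

63905.78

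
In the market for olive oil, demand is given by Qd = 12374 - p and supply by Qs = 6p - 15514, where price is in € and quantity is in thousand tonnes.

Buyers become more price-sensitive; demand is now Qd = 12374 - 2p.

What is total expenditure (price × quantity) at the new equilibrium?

Initially, 12374 - p = 6p - 15514, so 27888 = 7p and p = 3984, Q = 8390.
With the change applied: demand Qd = 12374 - 2p, supply Qs = 6p - 15514.
Equate the new curves: 12374 - 2p = 6p - 15514, giving 27888 = 8p, p = 3486, Q = 5402.
New expenditure = 3486 × 5402 = 18831372.

18831372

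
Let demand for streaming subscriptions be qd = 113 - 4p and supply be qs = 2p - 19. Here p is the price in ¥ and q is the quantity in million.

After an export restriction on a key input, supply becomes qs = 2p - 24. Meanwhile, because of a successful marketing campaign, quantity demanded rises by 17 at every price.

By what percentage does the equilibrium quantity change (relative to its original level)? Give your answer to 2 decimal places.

+9.33

Solve the original market: 113 - 4p = 2p - 19, hence p = 22 and q = 25.
The shock moves the curves to qd = 130 - 4p and qs = 2p - 24.
Clearing the new market: 130 - 4p = 2p - 24, so p = 77/3 ≈ 25.6667 and q = 82/3 ≈ 27.3333.
%Δq = (27.3333 − 25) / 25 × 100 = +9.33%.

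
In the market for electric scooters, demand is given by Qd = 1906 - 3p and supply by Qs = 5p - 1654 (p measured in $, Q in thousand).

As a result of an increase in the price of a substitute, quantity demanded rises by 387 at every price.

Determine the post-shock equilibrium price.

Before the shock: 1906 - 3p = 5p - 1654 ⇒ 3560 = 8p ⇒ p = 445, Q = 571.
The new curves are Qd = 2293 - 3p (demand) and Qs = 5p - 1654 (supply).
Equate the new curves: 2293 - 3p = 5p - 1654, giving 3947 = 8p, p = 493.375, Q = 812.875.

493.375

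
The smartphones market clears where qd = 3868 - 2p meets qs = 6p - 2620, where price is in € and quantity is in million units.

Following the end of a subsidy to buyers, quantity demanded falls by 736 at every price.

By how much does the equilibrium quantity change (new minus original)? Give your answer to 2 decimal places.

Before the shock: 3868 - 2p = 6p - 2620 ⇒ 6488 = 8p ⇒ p = 811, q = 2246.
After the shift, demand is qd = 3132 - 2p and supply is qs = 6p - 2620.
New equilibrium: 3132 - 2p = 6p - 2620 ⇒ 5752 = 8p ⇒ p = 719, q = 1694.
Δq = 1694 − 2246 = -552.00.

-552.00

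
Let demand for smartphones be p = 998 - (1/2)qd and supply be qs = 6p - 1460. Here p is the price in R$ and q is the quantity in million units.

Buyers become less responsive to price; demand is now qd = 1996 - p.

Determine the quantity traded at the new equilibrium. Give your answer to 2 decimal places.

1502.29

Original equilibrium: 1996 - 2p = 6p - 1460 gives 3456 = 8p, so p = 432 and q = 1132.
The shock moves the curves to qd = 1996 - p and qs = 6p - 1460.
Clearing the new market: 1996 - p = 6p - 1460, so p = 3456/7 ≈ 493.7143 and q = 10516/7 ≈ 1502.2857.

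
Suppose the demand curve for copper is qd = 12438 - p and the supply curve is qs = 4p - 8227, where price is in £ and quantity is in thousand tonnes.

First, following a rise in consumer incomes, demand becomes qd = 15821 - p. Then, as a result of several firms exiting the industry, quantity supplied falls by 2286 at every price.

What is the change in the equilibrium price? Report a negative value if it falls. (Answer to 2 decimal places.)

+1133.80

Initially, 12438 - p = 4p - 8227, so 20665 = 5p and p = 4133, q = 8305.
With the change applied: demand qd = 15821 - p, supply qs = 4p - 10513.
Equate the new curves: 15821 - p = 4p - 10513, giving 26334 = 5p, p = 5266.8, q = 10554.2.
Δp = 5266.8 − 4133 = +1133.80.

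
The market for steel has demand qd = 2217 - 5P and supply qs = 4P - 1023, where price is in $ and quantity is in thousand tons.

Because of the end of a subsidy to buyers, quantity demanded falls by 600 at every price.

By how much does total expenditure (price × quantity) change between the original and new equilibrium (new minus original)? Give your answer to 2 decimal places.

-106022.22

Original equilibrium: 2217 - 5P = 4P - 1023 gives 3240 = 9P, so P = 360 and q = 417.
The shock moves the curves to qd = 1617 - 5P and qs = 4P - 1023.
Equate the new curves: 1617 - 5P = 4P - 1023, giving 2640 = 9P, P = 880/3 ≈ 293.3333, q = 451/3 ≈ 150.3333.
Expenditure moves from 360×417 = 150120 to 293.3333×150.3333 = 44097.7778; change = -106022.22.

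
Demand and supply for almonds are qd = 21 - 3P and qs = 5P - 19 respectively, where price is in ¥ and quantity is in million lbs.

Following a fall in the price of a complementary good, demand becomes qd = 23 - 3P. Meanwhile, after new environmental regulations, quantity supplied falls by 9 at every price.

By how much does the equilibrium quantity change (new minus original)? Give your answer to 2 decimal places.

Before the shock: 21 - 3P = 5P - 19 ⇒ 40 = 8P ⇒ P = 5, q = 6.
The new curves are qd = 23 - 3P (demand) and qs = 5P - 28 (supply).
New equilibrium: 23 - 3P = 5P - 28 ⇒ 51 = 8P ⇒ P = 6.375, q = 3.875.
Δq = 3.875 − 6 = -2.13.

-2.13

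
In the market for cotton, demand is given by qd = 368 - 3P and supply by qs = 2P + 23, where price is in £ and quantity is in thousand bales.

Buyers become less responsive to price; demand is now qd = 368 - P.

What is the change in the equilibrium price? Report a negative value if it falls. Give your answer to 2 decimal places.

Solve the original market: 368 - 3P = 2P + 23, hence P = 69 and q = 161.
The new curves are qd = 368 - P (demand) and qs = 2P + 23 (supply).
Setting them equal: 368 - P = 2P + 23 → 345 = 3P, so P = 115 and q = 253.
ΔP = 115 − 69 = +46.00.

+46.00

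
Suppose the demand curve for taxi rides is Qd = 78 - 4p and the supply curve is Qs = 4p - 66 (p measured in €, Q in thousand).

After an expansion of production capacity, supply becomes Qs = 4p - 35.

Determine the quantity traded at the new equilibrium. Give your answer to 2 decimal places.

21.50

Solve the original market: 78 - 4p = 4p - 66, hence p = 18 and Q = 6.
The shock moves the curves to Qd = 78 - 4p and Qs = 4p - 35.
Setting them equal: 78 - 4p = 4p - 35 → 113 = 8p, so p = 14.125 and Q = 21.5.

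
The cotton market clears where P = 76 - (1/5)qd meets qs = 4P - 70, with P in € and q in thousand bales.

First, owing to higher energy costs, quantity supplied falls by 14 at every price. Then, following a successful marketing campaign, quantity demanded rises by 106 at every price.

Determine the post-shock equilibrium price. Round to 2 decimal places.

63.33

Solve the original market: 380 - 5P = 4P - 70, hence P = 50 and q = 130.
After the shift, demand is qd = 486 - 5P and supply is qs = 4P - 84.
Equate the new curves: 486 - 5P = 4P - 84, giving 570 = 9P, P = 190/3 ≈ 63.3333, q = 508/3 ≈ 169.3333.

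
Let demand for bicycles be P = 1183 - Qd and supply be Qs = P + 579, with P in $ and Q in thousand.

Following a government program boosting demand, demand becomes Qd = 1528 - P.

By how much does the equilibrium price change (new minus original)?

Initially, 1183 - P = P + 579, so 604 = 2P and P = 302, Q = 881.
The new curves are Qd = 1528 - P (demand) and Qs = P + 579 (supply).
New equilibrium: 1528 - P = P + 579 ⇒ 949 = 2P ⇒ P = 474.5, Q = 1053.5.
ΔP = 474.5 − 302 = +172.5.

+172.5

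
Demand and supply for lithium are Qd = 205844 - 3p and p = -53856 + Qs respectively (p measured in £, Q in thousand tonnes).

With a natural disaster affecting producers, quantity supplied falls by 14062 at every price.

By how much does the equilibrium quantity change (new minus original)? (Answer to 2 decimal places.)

Before the shock: 205844 - 3p = p + 53856 ⇒ 151988 = 4p ⇒ p = 37997, Q = 91853.
With the change applied: demand Qd = 205844 - 3p, supply Qs = p + 39794.
Setting them equal: 205844 - 3p = p + 39794 → 166050 = 4p, so p = 41512.5 and Q = 81306.5.
ΔQ = 81306.5 − 91853 = -10546.50.

-10546.50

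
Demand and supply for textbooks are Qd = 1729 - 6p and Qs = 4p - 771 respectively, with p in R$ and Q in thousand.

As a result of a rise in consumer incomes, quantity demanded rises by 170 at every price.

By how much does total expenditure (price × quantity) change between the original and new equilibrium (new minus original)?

+22049

Original equilibrium: 1729 - 6p = 4p - 771 gives 2500 = 10p, so p = 250 and Q = 229.
After the shift, demand is Qd = 1899 - 6p and supply is Qs = 4p - 771.
Clearing the new market: 1899 - 6p = 4p - 771, so p = 267 and Q = 297.
Expenditure moves from 250×229 = 57250 to 267×297 = 79299; change = +22049.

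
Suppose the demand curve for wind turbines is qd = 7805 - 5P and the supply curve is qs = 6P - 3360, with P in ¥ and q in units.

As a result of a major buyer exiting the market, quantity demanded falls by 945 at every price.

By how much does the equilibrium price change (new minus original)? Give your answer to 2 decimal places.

Solve the original market: 7805 - 5P = 6P - 3360, hence P = 1015 and q = 2730.
The shock moves the curves to qd = 6860 - 5P and qs = 6P - 3360.
Clearing the new market: 6860 - 5P = 6P - 3360, so P = 10220/11 ≈ 929.0909 and q = 24360/11 ≈ 2214.5455.
ΔP = 929.0909 − 1015 = -85.91.

-85.91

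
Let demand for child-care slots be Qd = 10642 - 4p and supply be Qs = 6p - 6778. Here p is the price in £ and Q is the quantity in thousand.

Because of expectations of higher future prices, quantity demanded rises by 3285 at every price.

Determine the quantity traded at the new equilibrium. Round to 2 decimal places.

Before the shock: 10642 - 4p = 6p - 6778 ⇒ 17420 = 10p ⇒ p = 1742, Q = 3674.
The shock moves the curves to Qd = 13927 - 4p and Qs = 6p - 6778.
Setting them equal: 13927 - 4p = 6p - 6778 → 20705 = 10p, so p = 2070.5 and Q = 5645.

5645.00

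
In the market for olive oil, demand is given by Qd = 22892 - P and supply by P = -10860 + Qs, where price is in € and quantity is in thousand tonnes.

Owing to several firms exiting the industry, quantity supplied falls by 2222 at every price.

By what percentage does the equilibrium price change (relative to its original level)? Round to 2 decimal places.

Solve the original market: 22892 - P = P + 10860, hence P = 6016 and Q = 16876.
The new curves are Qd = 22892 - P (demand) and Qs = P + 8638 (supply).
New equilibrium: 22892 - P = P + 8638 ⇒ 14254 = 2P ⇒ P = 7127, Q = 15765.
%ΔP = (7127 − 6016) / 6016 × 100 = +18.47%.

+18.47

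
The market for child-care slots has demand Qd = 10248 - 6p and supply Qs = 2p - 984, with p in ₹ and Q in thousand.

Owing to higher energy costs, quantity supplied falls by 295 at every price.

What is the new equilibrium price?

Initially, 10248 - 6p = 2p - 984, so 11232 = 8p and p = 1404, Q = 1824.
The new curves are Qd = 10248 - 6p (demand) and Qs = 2p - 1279 (supply).
New equilibrium: 10248 - 6p = 2p - 1279 ⇒ 11527 = 8p ⇒ p = 1440.875, Q = 1602.75.

1440.875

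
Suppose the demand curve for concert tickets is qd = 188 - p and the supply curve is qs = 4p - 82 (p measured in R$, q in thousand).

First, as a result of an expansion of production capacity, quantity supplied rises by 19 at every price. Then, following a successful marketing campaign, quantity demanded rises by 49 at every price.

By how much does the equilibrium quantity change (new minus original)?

+43

Initially, 188 - p = 4p - 82, so 270 = 5p and p = 54, q = 134.
The shock moves the curves to qd = 237 - p and qs = 4p - 63.
Setting them equal: 237 - p = 4p - 63 → 300 = 5p, so p = 60 and q = 177.
Δq = 177 − 134 = +43.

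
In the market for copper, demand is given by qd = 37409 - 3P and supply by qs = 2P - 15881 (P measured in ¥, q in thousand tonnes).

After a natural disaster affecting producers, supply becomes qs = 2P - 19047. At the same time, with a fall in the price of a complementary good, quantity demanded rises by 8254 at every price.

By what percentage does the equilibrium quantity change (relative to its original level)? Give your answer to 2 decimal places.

+25.80

Original equilibrium: 37409 - 3P = 2P - 15881 gives 53290 = 5P, so P = 10658 and q = 5435.
The new curves are qd = 45663 - 3P (demand) and qs = 2P - 19047 (supply).
Clearing the new market: 45663 - 3P = 2P - 19047, so P = 12942 and q = 6837.
%Δq = (6837 − 5435) / 5435 × 100 = +25.80%.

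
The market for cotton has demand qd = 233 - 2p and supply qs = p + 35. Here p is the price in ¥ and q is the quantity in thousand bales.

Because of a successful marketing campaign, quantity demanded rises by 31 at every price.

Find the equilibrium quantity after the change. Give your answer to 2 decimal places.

Original equilibrium: 233 - 2p = p + 35 gives 198 = 3p, so p = 66 and q = 101.
The new curves are qd = 264 - 2p (demand) and qs = p + 35 (supply).
Clearing the new market: 264 - 2p = p + 35, so p = 229/3 ≈ 76.3333 and q = 334/3 ≈ 111.3333.

111.33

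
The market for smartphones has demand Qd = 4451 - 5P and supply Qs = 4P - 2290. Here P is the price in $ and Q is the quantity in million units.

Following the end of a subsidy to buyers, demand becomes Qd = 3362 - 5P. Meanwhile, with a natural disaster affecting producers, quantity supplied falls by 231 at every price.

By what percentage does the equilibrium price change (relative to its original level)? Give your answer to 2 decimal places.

Original equilibrium: 4451 - 5P = 4P - 2290 gives 6741 = 9P, so P = 749 and Q = 706.
After the shift, demand is Qd = 3362 - 5P and supply is Qs = 4P - 2521.
Clearing the new market: 3362 - 5P = 4P - 2521, so P = 1961/3 ≈ 653.6667 and Q = 281/3 ≈ 93.6667.
%ΔP = (653.6667 − 749) / 749 × 100 = -12.73%.

-12.73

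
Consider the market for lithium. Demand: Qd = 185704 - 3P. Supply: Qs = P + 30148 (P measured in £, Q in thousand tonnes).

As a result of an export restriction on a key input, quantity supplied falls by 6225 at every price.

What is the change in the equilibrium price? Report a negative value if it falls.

+1556.25

Before the shock: 185704 - 3P = P + 30148 ⇒ 155556 = 4P ⇒ P = 38889, Q = 69037.
With the change applied: demand Qd = 185704 - 3P, supply Qs = P + 23923.
Clearing the new market: 185704 - 3P = P + 23923, so P = 40445.25 and Q = 64368.25.
ΔP = 40445.25 − 38889 = +1556.25.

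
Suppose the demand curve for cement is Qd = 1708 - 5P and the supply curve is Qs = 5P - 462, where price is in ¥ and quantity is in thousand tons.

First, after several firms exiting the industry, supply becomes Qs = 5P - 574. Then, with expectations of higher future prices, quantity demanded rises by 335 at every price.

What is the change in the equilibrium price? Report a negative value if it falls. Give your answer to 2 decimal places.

+44.70

Before the shock: 1708 - 5P = 5P - 462 ⇒ 2170 = 10P ⇒ P = 217, Q = 623.
After the shift, demand is Qd = 2043 - 5P and supply is Qs = 5P - 574.
Clearing the new market: 2043 - 5P = 5P - 574, so P = 261.7 and Q = 734.5.
ΔP = 261.7 − 217 = +44.70.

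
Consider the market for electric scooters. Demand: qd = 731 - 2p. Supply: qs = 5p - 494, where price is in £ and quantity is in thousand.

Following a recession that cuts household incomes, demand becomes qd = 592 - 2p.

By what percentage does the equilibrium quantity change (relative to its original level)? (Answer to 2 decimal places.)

Solve the original market: 731 - 2p = 5p - 494, hence p = 175 and q = 381.
With the change applied: demand qd = 592 - 2p, supply qs = 5p - 494.
Clearing the new market: 592 - 2p = 5p - 494, so p = 1086/7 ≈ 155.1429 and q = 1972/7 ≈ 281.7143.
%Δq = (281.7143 − 381) / 381 × 100 = -26.06%.

-26.06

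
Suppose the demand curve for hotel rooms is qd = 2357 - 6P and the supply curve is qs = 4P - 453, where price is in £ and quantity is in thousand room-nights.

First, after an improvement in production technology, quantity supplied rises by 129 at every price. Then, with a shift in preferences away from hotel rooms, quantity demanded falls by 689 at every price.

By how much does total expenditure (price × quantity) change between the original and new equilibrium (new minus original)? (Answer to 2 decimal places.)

Original equilibrium: 2357 - 6P = 4P - 453 gives 2810 = 10P, so P = 281 and q = 671.
The shock moves the curves to qd = 1668 - 6P and qs = 4P - 324.
Setting them equal: 1668 - 6P = 4P - 324 → 1992 = 10P, so P = 199.2 and q = 472.8.
Expenditure moves from 281×671 = 188551 to 199.2×472.8 = 94181.76; change = -94369.24.

-94369.24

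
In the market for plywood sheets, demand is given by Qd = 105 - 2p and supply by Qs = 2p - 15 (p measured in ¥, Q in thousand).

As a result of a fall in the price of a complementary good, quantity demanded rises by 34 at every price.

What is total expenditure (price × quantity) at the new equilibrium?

2387

Initially, 105 - 2p = 2p - 15, so 120 = 4p and p = 30, Q = 45.
With the change applied: demand Qd = 139 - 2p, supply Qs = 2p - 15.
Clearing the new market: 139 - 2p = 2p - 15, so p = 38.5 and Q = 62.
New expenditure = 38.5 × 62 = 2387.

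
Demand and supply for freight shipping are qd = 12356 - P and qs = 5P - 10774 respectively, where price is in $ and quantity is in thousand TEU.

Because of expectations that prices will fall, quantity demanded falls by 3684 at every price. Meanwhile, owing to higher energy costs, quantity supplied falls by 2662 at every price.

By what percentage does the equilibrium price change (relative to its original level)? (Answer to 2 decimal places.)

Before the shock: 12356 - P = 5P - 10774 ⇒ 23130 = 6P ⇒ P = 3855, q = 8501.
With the change applied: demand qd = 8672 - P, supply qs = 5P - 13436.
Setting them equal: 8672 - P = 5P - 13436 → 22108 = 6P, so P = 11054/3 ≈ 3684.6667 and q = 14962/3 ≈ 4987.3333.
%ΔP = (3684.6667 − 3855) / 3855 × 100 = -4.42%.

-4.42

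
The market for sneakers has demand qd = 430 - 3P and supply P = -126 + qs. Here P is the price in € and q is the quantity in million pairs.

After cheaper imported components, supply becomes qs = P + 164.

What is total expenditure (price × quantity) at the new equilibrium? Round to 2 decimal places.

15328.25

Before the shock: 430 - 3P = P + 126 ⇒ 304 = 4P ⇒ P = 76, q = 202.
After the shift, demand is qd = 430 - 3P and supply is qs = P + 164.
Equate the new curves: 430 - 3P = P + 164, giving 266 = 4P, P = 66.5, q = 230.5.
New expenditure = 66.5 × 230.5 = 15328.25.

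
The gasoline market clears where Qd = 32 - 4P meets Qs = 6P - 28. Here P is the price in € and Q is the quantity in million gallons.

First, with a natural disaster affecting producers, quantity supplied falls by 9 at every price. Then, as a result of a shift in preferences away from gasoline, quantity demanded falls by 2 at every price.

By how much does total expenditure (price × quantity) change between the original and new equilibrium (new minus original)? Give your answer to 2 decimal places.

Original equilibrium: 32 - 4P = 6P - 28 gives 60 = 10P, so P = 6 and Q = 8.
The shock moves the curves to Qd = 30 - 4P and Qs = 6P - 37.
Equate the new curves: 30 - 4P = 6P - 37, giving 67 = 10P, P = 6.7, Q = 3.2.
Expenditure moves from 6×8 = 48 to 6.7×3.2 = 21.44; change = -26.56.

-26.56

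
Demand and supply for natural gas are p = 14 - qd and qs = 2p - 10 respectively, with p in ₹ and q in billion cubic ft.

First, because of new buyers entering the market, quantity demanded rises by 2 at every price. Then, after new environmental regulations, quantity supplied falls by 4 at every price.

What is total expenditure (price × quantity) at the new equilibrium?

Original equilibrium: 14 - p = 2p - 10 gives 24 = 3p, so p = 8 and q = 6.
With the change applied: demand qd = 16 - p, supply qs = 2p - 14.
Clearing the new market: 16 - p = 2p - 14, so p = 10 and q = 6.
New expenditure = 10 × 6 = 60.

60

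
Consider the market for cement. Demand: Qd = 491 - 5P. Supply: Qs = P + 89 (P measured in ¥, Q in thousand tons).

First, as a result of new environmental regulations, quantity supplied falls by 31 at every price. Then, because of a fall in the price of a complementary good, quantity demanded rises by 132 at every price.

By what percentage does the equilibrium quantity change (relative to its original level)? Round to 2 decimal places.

Before the shock: 491 - 5P = P + 89 ⇒ 402 = 6P ⇒ P = 67, Q = 156.
With the change applied: demand Qd = 623 - 5P, supply Qs = P + 58.
Clearing the new market: 623 - 5P = P + 58, so P = 565/6 ≈ 94.1667 and Q = 913/6 ≈ 152.1667.
%ΔQ = (152.1667 − 156) / 156 × 100 = -2.46%.

-2.46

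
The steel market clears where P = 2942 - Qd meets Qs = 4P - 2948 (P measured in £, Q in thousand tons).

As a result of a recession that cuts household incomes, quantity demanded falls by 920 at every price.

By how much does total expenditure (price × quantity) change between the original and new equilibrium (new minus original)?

Original equilibrium: 2942 - P = 4P - 2948 gives 5890 = 5P, so P = 1178 and Q = 1764.
With the change applied: demand Qd = 2022 - P, supply Qs = 4P - 2948.
Equate the new curves: 2022 - P = 4P - 2948, giving 4970 = 5P, P = 994, Q = 1028.
Expenditure moves from 1178×1764 = 2077992 to 994×1028 = 1021832; change = -1056160.

-1056160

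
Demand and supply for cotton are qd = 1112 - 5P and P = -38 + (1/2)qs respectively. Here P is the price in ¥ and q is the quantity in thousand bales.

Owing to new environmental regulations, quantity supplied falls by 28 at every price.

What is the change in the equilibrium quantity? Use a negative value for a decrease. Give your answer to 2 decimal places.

Before the shock: 1112 - 5P = 2P + 76 ⇒ 1036 = 7P ⇒ P = 148, q = 372.
With the change applied: demand qd = 1112 - 5P, supply qs = 2P + 48.
Clearing the new market: 1112 - 5P = 2P + 48, so P = 152 and q = 352.
Δq = 352 − 372 = -20.00.

-20.00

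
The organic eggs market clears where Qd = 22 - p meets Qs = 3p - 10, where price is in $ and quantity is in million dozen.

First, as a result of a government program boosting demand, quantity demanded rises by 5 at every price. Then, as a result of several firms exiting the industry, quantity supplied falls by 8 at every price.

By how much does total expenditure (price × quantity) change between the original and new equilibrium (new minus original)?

+65.1875

Original equilibrium: 22 - p = 3p - 10 gives 32 = 4p, so p = 8 and Q = 14.
The new curves are Qd = 27 - p (demand) and Qs = 3p - 18 (supply).
New equilibrium: 27 - p = 3p - 18 ⇒ 45 = 4p ⇒ p = 11.25, Q = 15.75.
Expenditure moves from 8×14 = 112 to 11.25×15.75 = 177.1875; change = +65.1875.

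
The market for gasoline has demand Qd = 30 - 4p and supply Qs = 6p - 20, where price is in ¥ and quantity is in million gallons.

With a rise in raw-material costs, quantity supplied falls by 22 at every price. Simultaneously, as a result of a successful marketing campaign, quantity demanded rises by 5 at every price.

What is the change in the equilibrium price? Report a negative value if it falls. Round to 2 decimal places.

Initially, 30 - 4p = 6p - 20, so 50 = 10p and p = 5, Q = 10.
With the change applied: demand Qd = 35 - 4p, supply Qs = 6p - 42.
Setting them equal: 35 - 4p = 6p - 42 → 77 = 10p, so p = 7.7 and Q = 4.2.
Δp = 7.7 − 5 = +2.70.

+2.70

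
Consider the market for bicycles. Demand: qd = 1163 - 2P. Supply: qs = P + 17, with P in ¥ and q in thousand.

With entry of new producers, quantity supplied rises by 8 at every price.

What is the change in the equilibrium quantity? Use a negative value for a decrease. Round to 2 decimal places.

+5.33

Before the shock: 1163 - 2P = P + 17 ⇒ 1146 = 3P ⇒ P = 382, q = 399.
The shock moves the curves to qd = 1163 - 2P and qs = P + 25.
New equilibrium: 1163 - 2P = P + 25 ⇒ 1138 = 3P ⇒ P = 1138/3 ≈ 379.3333, q = 1213/3 ≈ 404.3333.
Δq = 404.3333 − 399 = +5.33.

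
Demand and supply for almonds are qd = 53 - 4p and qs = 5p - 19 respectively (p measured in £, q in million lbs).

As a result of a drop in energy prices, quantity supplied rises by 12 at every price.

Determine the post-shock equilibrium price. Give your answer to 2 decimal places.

6.67

Initially, 53 - 4p = 5p - 19, so 72 = 9p and p = 8, q = 21.
The new curves are qd = 53 - 4p (demand) and qs = 5p - 7 (supply).
Clearing the new market: 53 - 4p = 5p - 7, so p = 20/3 ≈ 6.6667 and q = 79/3 ≈ 26.3333.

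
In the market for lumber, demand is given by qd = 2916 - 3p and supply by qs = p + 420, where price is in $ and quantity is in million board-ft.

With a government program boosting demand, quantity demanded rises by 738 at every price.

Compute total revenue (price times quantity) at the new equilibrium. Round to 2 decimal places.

Solve the original market: 2916 - 3p = p + 420, hence p = 624 and q = 1044.
With the change applied: demand qd = 3654 - 3p, supply qs = p + 420.
New equilibrium: 3654 - 3p = p + 420 ⇒ 3234 = 4p ⇒ p = 808.5, q = 1228.5.
New expenditure = 808.5 × 1228.5 = 993242.25.

993242.25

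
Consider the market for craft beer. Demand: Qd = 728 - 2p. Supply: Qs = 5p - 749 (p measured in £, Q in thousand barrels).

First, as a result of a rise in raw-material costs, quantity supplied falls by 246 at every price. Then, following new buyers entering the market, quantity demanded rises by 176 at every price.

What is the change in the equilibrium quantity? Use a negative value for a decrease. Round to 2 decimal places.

Original equilibrium: 728 - 2p = 5p - 749 gives 1477 = 7p, so p = 211 and Q = 306.
With the change applied: demand Qd = 904 - 2p, supply Qs = 5p - 995.
New equilibrium: 904 - 2p = 5p - 995 ⇒ 1899 = 7p ⇒ p = 1899/7 ≈ 271.2857, Q = 2530/7 ≈ 361.4286.
ΔQ = 361.4286 − 306 = +55.43.

+55.43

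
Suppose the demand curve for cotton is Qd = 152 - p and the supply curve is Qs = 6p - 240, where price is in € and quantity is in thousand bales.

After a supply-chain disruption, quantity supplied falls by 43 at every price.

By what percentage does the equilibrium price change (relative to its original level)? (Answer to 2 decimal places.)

Initially, 152 - p = 6p - 240, so 392 = 7p and p = 56, Q = 96.
The shock moves the curves to Qd = 152 - p and Qs = 6p - 283.
Setting them equal: 152 - p = 6p - 283 → 435 = 7p, so p = 435/7 ≈ 62.1429 and Q = 629/7 ≈ 89.8571.
%Δp = (62.1429 − 56) / 56 × 100 = +10.97%.

+10.97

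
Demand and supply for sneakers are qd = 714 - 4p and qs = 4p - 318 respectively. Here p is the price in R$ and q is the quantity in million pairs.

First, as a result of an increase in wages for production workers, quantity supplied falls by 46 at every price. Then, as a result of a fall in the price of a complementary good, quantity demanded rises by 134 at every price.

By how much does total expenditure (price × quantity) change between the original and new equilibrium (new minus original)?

+11121

Before the shock: 714 - 4p = 4p - 318 ⇒ 1032 = 8p ⇒ p = 129, q = 198.
With the change applied: demand qd = 848 - 4p, supply qs = 4p - 364.
Setting them equal: 848 - 4p = 4p - 364 → 1212 = 8p, so p = 151.5 and q = 242.
Expenditure moves from 129×198 = 25542 to 151.5×242 = 36663; change = +11121.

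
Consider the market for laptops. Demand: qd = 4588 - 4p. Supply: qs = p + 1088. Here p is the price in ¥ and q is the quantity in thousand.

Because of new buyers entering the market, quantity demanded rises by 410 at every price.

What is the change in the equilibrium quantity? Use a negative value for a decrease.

Original equilibrium: 4588 - 4p = p + 1088 gives 3500 = 5p, so p = 700 and q = 1788.
The shock moves the curves to qd = 4998 - 4p and qs = p + 1088.
Equate the new curves: 4998 - 4p = p + 1088, giving 3910 = 5p, p = 782, q = 1870.
Δq = 1870 − 1788 = +82.

+82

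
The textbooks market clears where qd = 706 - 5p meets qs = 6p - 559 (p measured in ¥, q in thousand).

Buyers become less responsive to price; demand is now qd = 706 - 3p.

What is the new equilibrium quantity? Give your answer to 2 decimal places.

284.33

Solve the original market: 706 - 5p = 6p - 559, hence p = 115 and q = 131.
The new curves are qd = 706 - 3p (demand) and qs = 6p - 559 (supply).
New equilibrium: 706 - 3p = 6p - 559 ⇒ 1265 = 9p ⇒ p = 1265/9 ≈ 140.5556, q = 853/3 ≈ 284.3333.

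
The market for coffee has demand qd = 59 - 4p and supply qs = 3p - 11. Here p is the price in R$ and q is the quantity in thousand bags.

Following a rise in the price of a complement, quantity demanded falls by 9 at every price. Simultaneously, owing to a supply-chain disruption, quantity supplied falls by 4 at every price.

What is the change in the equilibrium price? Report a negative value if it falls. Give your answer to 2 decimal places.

-0.71

Original equilibrium: 59 - 4p = 3p - 11 gives 70 = 7p, so p = 10 and q = 19.
The new curves are qd = 50 - 4p (demand) and qs = 3p - 15 (supply).
Clearing the new market: 50 - 4p = 3p - 15, so p = 65/7 ≈ 9.2857 and q = 90/7 ≈ 12.8571.
Δp = 9.2857 − 10 = -0.71.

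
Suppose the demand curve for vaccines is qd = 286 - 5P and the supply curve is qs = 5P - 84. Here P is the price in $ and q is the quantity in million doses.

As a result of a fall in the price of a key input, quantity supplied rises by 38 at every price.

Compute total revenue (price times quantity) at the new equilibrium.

3984

Before the shock: 286 - 5P = 5P - 84 ⇒ 370 = 10P ⇒ P = 37, q = 101.
The new curves are qd = 286 - 5P (demand) and qs = 5P - 46 (supply).
New equilibrium: 286 - 5P = 5P - 46 ⇒ 332 = 10P ⇒ P = 33.2, q = 120.
New expenditure = 33.2 × 120 = 3984.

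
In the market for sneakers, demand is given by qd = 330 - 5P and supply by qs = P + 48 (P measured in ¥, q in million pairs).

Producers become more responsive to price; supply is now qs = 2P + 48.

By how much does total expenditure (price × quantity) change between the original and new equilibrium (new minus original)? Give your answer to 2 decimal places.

Before the shock: 330 - 5P = P + 48 ⇒ 282 = 6P ⇒ P = 47, q = 95.
The shock moves the curves to qd = 330 - 5P and qs = 2P + 48.
Equate the new curves: 330 - 5P = 2P + 48, giving 282 = 7P, P = 282/7 ≈ 40.2857, q = 900/7 ≈ 128.5714.
Expenditure moves from 47×95 = 4465 to 40.2857×128.5714 = 5179.5918; change = +714.59.

+714.59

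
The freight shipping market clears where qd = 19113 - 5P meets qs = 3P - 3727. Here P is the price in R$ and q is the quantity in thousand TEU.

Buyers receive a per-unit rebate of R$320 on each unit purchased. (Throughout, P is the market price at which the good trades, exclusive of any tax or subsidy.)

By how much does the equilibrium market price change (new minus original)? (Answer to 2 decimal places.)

Before the shock: 19113 - 5P = 3P - 3727 ⇒ 22840 = 8P ⇒ P = 2855, q = 4838.
Since buyers' out-of-pocket price is the market price minus the rebate, the effective demand curve becomes qd = 20713 - 5P.
Setting them equal: 20713 - 5P = 3P - 3727 → 24440 = 8P, so P = 3055 and q = 5438.
ΔP = 3055 − 2855 = +200.00.

+200.00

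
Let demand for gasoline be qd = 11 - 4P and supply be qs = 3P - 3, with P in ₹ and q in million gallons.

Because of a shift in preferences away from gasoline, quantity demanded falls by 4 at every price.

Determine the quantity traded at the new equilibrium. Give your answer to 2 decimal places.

Initially, 11 - 4P = 3P - 3, so 14 = 7P and P = 2, q = 3.
The new curves are qd = 7 - 4P (demand) and qs = 3P - 3 (supply).
New equilibrium: 7 - 4P = 3P - 3 ⇒ 10 = 7P ⇒ P = 10/7 ≈ 1.4286, q = 9/7 ≈ 1.2857.

1.29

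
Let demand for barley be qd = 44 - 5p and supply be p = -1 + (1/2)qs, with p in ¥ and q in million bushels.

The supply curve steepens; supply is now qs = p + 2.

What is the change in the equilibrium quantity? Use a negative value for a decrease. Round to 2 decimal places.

-5.00

Before the shock: 44 - 5p = 2p + 2 ⇒ 42 = 7p ⇒ p = 6, q = 14.
After the shift, demand is qd = 44 - 5p and supply is qs = p + 2.
Clearing the new market: 44 - 5p = p + 2, so p = 7 and q = 9.
Δq = 9 − 14 = -5.00.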